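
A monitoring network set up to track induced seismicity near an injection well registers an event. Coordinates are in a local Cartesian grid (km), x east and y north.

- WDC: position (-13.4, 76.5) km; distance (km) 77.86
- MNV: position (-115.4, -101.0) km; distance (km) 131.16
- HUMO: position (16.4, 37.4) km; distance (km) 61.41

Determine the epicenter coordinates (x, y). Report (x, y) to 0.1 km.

Circle about each station: (x + 13.4)² + (y − 76.5)² = 77.86²; (x + 115.4)² + (y + 101.0)² = 131.16²; (x − 16.4)² + (y − 37.4)² = 61.41².
Subtracting pairs of circle equations eliminates x²+y² and gives linear equations (the radical axes):
-204.0 x − 355.0 y = 6345.58
59.6 x − 78.2 y = -2073.10
Solving the 2×2 system: x ≈ -33.2, y ≈ 1.2 km.

x ≈ -33.2 km, y ≈ 1.2 km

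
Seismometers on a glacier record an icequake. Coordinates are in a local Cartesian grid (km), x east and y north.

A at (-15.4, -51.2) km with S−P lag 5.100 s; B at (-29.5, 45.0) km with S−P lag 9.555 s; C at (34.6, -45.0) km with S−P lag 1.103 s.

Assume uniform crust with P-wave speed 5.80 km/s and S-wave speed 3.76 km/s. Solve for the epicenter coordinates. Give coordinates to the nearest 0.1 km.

Distance from S−P lag: d = Δt · v_P v_S / (v_P − v_S) = Δt · (5.80·3.76)/(5.80−3.76) ≈ 10.6902·Δt.
So d_A = 54.52, d_B = 102.14, d_C = 11.79 km.
Circle about each station: (x + 15.4)² + (y + 51.2)² = 54.52²; (x + 29.5)² + (y − 45.0)² = 102.14²; (x − 34.6)² + (y + 45.0)² = 11.79².
Subtracting the A equation from the B and C equations removes the quadratic terms:
-28.2 x + 192.4 y = -7423.50
100.0 x + 12.4 y = 3196.99
Solving the 2×2 system: x ≈ 36.1, y ≈ -33.3 km.
Check against A (with the unrounded x, y): √((x + 15.4)²+(y + 51.2)²) = 54.52 ≈ 54.52 km. ✓

36.1 km east, -33.3 km north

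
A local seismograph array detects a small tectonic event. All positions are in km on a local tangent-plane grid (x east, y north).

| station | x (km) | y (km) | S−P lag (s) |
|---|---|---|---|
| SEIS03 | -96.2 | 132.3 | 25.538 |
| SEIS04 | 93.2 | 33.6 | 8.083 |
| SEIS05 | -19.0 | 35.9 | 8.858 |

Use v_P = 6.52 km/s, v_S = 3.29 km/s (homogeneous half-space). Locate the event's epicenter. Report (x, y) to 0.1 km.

Distance from S−P lag: d = Δt · v_P v_S / (v_P − v_S) = Δt · (6.52·3.29)/(6.52−3.29) ≈ 6.6411·Δt.
So d_SEIS03 = 169.60, d_SEIS04 = 53.68, d_SEIS05 = 58.83 km.
Circle about each station: (x + 96.2)² + (y − 132.3)² = 169.60²; (x − 93.2)² + (y − 33.6)² = 53.68²; (x + 19.0)² + (y − 35.9)² = 58.83².
Subtracting the SEIS03 equation from the SEIS04 and SEIS05 equations removes the quadratic terms:
378.8 x − 197.4 y = 8940.09
154.4 x − 192.8 y = 195.27
Solving the 2×2 system: x ≈ 39.6, y ≈ 30.7 km.

39.6 km east, 30.7 km north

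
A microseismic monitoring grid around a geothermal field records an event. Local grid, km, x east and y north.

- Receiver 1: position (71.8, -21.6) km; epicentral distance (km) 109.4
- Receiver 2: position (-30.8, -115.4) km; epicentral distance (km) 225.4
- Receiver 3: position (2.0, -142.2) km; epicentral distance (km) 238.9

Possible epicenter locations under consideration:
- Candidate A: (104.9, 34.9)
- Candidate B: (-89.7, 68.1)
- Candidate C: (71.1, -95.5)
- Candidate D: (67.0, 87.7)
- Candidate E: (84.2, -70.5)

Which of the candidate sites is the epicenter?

Candidate D

For each candidate, compare |candidate − station| to the reported distance:
Candidate A: residuals Receiver 1 43.9, Receiver 2 22.9, Receiver 3 34.1 → max 43.9 km
Candidate B: residuals Receiver 1 75.3, Receiver 2 32.7, Receiver 3 9.5 → max 75.3 km
Candidate C: residuals Receiver 1 35.5, Receiver 2 121.6, Receiver 3 155.5 → max 155.5 km
Candidate D: residuals Receiver 1 0.0, Receiver 2 0.0, Receiver 3 0.0 → max 0.0 km
Candidate E: residuals Receiver 1 59.0, Receiver 2 101.9, Receiver 3 129.8 → max 129.8 km
Only Candidate D has all residuals ≈ 0.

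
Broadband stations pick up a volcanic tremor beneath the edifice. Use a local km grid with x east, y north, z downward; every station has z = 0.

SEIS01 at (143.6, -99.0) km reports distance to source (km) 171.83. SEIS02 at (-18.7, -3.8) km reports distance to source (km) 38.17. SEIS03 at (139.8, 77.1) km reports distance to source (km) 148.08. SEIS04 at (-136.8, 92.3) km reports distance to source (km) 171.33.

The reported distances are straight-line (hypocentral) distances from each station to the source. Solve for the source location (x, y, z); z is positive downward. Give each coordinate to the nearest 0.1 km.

Each station gives a sphere (x−x_i)² + (y−y_i)² + z² = d_i² (stations at z=0).
Subtracting the SEIS01 sphere from SEIS02 and SEIS03: z² cancels, leaving linear equations in x and y:
-324.6 x + 190.4 y = -1989.23
-7.6 x + 352.2 y = 2664.35
Solving: x ≈ 10.701, y ≈ 7.796 km (keep extra digits for the depth step; rounded: 10.7, 7.8).
Then from the SEIS01 sphere: z² = 171.83² − (x − 143.6)² − (y + 99.0)² with x = 10.701, y = 7.796, so z ≈ 21.401 ≈ 21.4 km.

(10.7, 7.8, 21.4)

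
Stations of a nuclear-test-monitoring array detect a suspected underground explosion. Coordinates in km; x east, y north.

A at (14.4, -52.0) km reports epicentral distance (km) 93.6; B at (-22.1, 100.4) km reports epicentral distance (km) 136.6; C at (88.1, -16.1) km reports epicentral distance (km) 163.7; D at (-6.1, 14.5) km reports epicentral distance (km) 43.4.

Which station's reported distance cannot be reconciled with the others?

D

Solve using three stations at a time. Using A, B, C (subtract circle equations pairwise → linear system) gives (x, y) ≈ (-75.3, -25.4).
Distances from that point to each station vs reported:
  A: calculated 93.6 vs reported 93.6 → residual 0.0 km
  B: calculated 136.6 vs reported 136.6 → residual 0.0 km
  C: calculated 163.7 vs reported 163.7 → residual 0.0 km
  D: calculated 79.9 vs reported 43.4 → residual 36.5 km
A, B, C are mutually consistent (residuals ≈ 0); D is off by 36.5 km.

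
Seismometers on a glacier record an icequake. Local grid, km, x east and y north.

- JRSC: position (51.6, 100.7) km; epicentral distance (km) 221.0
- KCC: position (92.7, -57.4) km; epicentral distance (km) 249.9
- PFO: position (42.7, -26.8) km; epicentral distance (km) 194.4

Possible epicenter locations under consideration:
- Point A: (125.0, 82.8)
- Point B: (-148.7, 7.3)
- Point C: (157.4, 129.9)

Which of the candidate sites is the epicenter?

For each candidate, compare |candidate − station| to the reported distance:
Point A: residuals JRSC 145.4, KCC 106.0, PFO 57.3 → max 145.4 km
Point B: residuals JRSC 0.0, KCC 0.0, PFO 0.0 → max 0.0 km
Point C: residuals JRSC 111.2, KCC 51.7, PFO 0.2 → max 111.2 km
Only Point B has all residuals ≈ 0.

Point B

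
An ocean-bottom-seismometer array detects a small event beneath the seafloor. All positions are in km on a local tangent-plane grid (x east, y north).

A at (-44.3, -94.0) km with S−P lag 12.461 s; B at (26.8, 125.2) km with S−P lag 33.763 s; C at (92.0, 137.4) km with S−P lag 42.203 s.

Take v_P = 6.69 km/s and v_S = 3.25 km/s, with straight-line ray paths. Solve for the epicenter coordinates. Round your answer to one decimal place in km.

-104.4 km east, -43.1 km north

Distance from S−P lag: d = Δt · v_P v_S / (v_P − v_S) = Δt · (6.69·3.25)/(6.69−3.25) ≈ 6.3205·Δt.
So d_A = 78.76, d_B = 213.40, d_C = 266.74 km.
Circle about each station: (x + 44.3)² + (y + 94.0)² = 78.76²; (x − 26.8)² + (y − 125.2)² = 213.40²; (x − 92.0)² + (y − 137.4)² = 266.74².
Subtracting the A equation from the B and C equations removes the quadratic terms:
142.2 x + 438.4 y = -33741.63
272.6 x + 462.8 y = -48402.82
Solving the 2×2 system: x ≈ -104.4, y ≈ -43.1 km.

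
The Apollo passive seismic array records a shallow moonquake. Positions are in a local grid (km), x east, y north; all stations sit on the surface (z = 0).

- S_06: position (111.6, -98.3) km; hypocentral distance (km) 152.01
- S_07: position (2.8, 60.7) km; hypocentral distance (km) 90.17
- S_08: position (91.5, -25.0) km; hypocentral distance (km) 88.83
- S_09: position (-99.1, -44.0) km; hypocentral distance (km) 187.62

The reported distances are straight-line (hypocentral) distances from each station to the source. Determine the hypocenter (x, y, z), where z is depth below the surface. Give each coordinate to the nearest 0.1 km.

Each station gives a sphere (x−x_i)² + (y−y_i)² + z² = d_i² (stations at z=0).
Subtracting the S_06 sphere from S_07 and S_08: z² cancels, leaving linear equations in x and y:
-217.6 x + 318.0 y = -3448.71
-40.2 x + 146.6 y = 2096.07
Solving: x ≈ 61.315, y ≈ 31.111 km (keep extra digits for the depth step; rounded: 61.3, 31.1).
Then from the S_06 sphere: z² = 152.01² − (x − 111.6)² − (y + 98.3)² with x = 61.315, y = 31.111, so z ≈ 61.897 ≈ 61.9 km.

(61.3, 31.1, 61.9)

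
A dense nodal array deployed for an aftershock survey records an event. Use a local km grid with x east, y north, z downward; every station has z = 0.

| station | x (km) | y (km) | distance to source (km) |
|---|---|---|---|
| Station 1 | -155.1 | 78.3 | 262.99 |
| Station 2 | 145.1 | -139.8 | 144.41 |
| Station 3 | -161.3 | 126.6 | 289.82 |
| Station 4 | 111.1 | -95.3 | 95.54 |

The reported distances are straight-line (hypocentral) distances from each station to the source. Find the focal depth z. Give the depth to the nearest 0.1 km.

Each station gives a sphere (x−x_i)² + (y−y_i)² + z² = d_i² (stations at z=0).
Subtracting the Station 1 sphere from Station 2 and Station 3: z² cancels, leaving linear equations in x and y:
600.4 x − 436.2 y = 58720.64
-12.4 x + 96.6 y = -2973.54
Solving: x ≈ 83.198, y ≈ -20.102 km (keep extra digits for the depth step; rounded: 83.2, -20.1).
Then from the Station 1 sphere: z² = 262.99² − (x + 155.1)² − (y − 78.3)² with x = 83.198, y = -20.102, so z ≈ 51.912 ≈ 51.9 km.
Check against Station 4 (with the unrounded solution): distance 95.54 ≈ 95.54 km. ✓

51.9 km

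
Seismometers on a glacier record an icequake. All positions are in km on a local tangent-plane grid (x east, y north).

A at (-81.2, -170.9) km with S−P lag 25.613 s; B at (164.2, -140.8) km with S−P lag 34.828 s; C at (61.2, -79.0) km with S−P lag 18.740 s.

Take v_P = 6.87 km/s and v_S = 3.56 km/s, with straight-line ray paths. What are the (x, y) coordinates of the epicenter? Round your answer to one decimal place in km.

(-41.3, 14.1)

Distance from S−P lag: d = Δt · v_P v_S / (v_P − v_S) = Δt · (6.87·3.56)/(6.87−3.56) ≈ 7.3889·Δt.
So d_A = 189.25, d_B = 257.34, d_C = 138.47 km.
Circle about each station: (x + 81.2)² + (y + 170.9)² = 189.25²; (x − 164.2)² + (y + 140.8)² = 257.34²; (x − 61.2)² + (y + 79.0)² = 138.47².
Subtracting pairs of circle equations eliminates x²+y² and gives linear equations (the radical axes):
490.8 x + 60.2 y = -19422.28
284.8 x + 183.8 y = -9172.19
Solving the 2×2 system: x ≈ -41.3, y ≈ 14.1 km.
Check against A (with the unrounded x, y): √((x + 81.2)²+(y + 170.9)²) = 189.25 ≈ 189.25 km. ✓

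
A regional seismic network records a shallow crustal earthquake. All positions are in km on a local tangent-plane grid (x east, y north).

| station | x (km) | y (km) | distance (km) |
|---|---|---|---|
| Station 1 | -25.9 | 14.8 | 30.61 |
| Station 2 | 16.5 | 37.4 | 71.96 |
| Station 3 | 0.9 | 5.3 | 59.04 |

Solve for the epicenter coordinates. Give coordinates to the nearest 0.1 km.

(-54.5, 25.7)

Circle about each station: (x + 25.9)² + (y − 14.8)² = 30.61²; (x − 16.5)² + (y − 37.4)² = 71.96²; (x − 0.9)² + (y − 5.3)² = 59.04².
Subtracting the Station 1 equation from the Station 2 and Station 3 equations removes the quadratic terms:
84.8 x + 45.2 y = -3460.11
53.6 x − 19.0 y = -3409.70
Solving the 2×2 system: x ≈ -54.5, y ≈ 25.7 km.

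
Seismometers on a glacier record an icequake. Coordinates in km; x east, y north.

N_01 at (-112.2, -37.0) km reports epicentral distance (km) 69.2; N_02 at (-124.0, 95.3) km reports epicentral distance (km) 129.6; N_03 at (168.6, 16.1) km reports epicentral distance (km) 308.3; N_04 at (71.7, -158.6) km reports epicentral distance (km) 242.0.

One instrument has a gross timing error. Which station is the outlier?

Solve using three stations at a time. Using N_02, N_03, N_04 (subtract circle equations pairwise → linear system) gives (x, y) ≈ (-135.6, -33.8).
Distances from that point to each station vs reported:
  N_01: calculated 23.7 vs reported 69.2 → residual 45.5 km
  N_02: calculated 129.6 vs reported 129.6 → residual 0.0 km
  N_03: calculated 308.3 vs reported 308.3 → residual 0.0 km
  N_04: calculated 242.0 vs reported 242.0 → residual 0.0 km
N_02, N_03, N_04 are mutually consistent (residuals ≈ 0); N_01 is off by 45.5 km.

N_01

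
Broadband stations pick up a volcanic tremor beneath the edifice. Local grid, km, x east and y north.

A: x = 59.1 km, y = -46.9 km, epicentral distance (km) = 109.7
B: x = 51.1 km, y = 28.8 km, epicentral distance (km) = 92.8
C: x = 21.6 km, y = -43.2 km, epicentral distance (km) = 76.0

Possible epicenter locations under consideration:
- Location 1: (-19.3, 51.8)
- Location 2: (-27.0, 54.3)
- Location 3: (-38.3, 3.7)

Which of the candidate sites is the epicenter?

For each candidate, compare |candidate − station| to the reported distance:
Location 1: residuals A 16.3, B 18.7, C 27.4 → max 27.4 km
Location 2: residuals A 23.2, B 10.6, C 32.9 → max 32.9 km
Location 3: residuals A 0.1, B 0.1, C 0.1 → max 0.1 km
Only Location 3 has all residuals ≈ 0.

Location 3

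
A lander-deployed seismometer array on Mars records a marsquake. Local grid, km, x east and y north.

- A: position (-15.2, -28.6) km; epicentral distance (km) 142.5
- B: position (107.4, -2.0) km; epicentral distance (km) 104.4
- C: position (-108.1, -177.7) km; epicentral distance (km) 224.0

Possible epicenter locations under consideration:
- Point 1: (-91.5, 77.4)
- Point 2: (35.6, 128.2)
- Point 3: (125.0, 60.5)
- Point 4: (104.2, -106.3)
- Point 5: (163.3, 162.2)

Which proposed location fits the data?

Point 4

For each candidate, compare |candidate − station| to the reported distance:
Point 1: residuals A 11.9, B 109.8, C 31.6 → max 109.8 km
Point 2: residuals A 22.3, B 44.3, C 114.0 → max 114.0 km
Point 3: residuals A 23.6, B 39.5, C 109.3 → max 109.3 km
Point 4: residuals A 0.0, B 0.1, C 0.0 → max 0.1 km
Point 5: residuals A 118.8, B 69.1, C 211.0 → max 211.0 km
Only Point 4 has all residuals ≈ 0.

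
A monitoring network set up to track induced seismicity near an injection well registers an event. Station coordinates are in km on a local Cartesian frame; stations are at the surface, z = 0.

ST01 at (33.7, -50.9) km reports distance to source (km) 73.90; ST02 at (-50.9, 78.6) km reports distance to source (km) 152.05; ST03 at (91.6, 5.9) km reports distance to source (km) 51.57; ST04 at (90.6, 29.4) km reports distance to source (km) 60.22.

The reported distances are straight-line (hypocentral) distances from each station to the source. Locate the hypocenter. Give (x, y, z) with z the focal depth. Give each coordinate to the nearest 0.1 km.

(68.6, -3.9, 45.1)

Each station gives a sphere (x−x_i)² + (y−y_i)² + z² = d_i² (stations at z=0).
Subtracting the ST01 sphere from ST02 and ST03: z² cancels, leaving linear equations in x and y:
-169.2 x + 259.0 y = -12615.72
115.8 x + 113.6 y = 7500.62
Solving: x ≈ 68.595, y ≈ -3.897 km (keep extra digits for the depth step; rounded: 68.6, -3.9).
Then from the ST01 sphere: z² = 73.90² − (x − 33.7)² − (y + 50.9)² with x = 68.595, y = -3.897, so z ≈ 45.103 ≈ 45.1 km.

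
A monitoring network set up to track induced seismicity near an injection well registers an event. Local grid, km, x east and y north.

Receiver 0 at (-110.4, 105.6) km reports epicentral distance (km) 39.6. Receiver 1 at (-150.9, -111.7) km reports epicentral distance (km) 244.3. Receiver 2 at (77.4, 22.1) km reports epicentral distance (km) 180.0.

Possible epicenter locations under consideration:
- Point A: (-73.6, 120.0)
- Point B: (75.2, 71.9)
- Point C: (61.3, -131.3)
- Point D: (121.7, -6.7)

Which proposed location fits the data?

For each candidate, compare |candidate − station| to the reported distance:
Point A: residuals Receiver 0 0.1, Receiver 1 0.0, Receiver 2 0.0 → max 0.1 km
Point B: residuals Receiver 0 149.0, Receiver 1 47.0, Receiver 2 130.2 → max 149.0 km
Point C: residuals Receiver 0 253.0, Receiver 1 31.2, Receiver 2 25.8 → max 253.0 km
Point D: residuals Receiver 0 218.2, Receiver 1 47.8, Receiver 2 127.2 → max 218.2 km
Only Point A has all residuals ≈ 0.

Point A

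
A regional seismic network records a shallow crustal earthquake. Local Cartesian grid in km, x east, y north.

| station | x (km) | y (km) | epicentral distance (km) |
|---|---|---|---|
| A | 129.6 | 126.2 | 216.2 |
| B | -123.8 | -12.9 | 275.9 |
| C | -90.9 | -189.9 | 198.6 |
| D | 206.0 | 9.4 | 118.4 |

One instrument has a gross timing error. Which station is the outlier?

C

Solve using three stations at a time. Using A, B, D (subtract circle equations pairwise → linear system) gives (x, y) ≈ (141.2, -89.7).
Distances from that point to each station vs reported:
  A: calculated 216.2 vs reported 216.2 → residual 0.0 km
  B: calculated 275.9 vs reported 275.9 → residual 0.0 km
  C: calculated 252.8 vs reported 198.6 → residual 54.2 km
  D: calculated 118.4 vs reported 118.4 → residual 0.0 km
A, B, D are mutually consistent (residuals ≈ 0); C is off by 54.2 km.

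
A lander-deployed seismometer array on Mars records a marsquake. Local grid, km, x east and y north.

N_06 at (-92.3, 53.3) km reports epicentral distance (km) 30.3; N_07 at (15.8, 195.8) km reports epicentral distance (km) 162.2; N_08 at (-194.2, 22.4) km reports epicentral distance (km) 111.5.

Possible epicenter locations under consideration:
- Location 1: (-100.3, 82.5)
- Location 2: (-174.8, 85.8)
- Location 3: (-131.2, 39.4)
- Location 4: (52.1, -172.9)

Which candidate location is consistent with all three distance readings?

For each candidate, compare |candidate − station| to the reported distance:
Location 1: residuals N_06 0.0, N_07 0.0, N_08 0.0 → max 0.0 km
Location 2: residuals N_06 58.4, N_07 57.9, N_08 45.2 → max 58.4 km
Location 3: residuals N_06 11.0, N_07 52.4, N_08 46.2 → max 52.4 km
Location 4: residuals N_06 238.1, N_07 208.3, N_08 202.8 → max 238.1 km
Only Location 1 has all residuals ≈ 0.

Location 1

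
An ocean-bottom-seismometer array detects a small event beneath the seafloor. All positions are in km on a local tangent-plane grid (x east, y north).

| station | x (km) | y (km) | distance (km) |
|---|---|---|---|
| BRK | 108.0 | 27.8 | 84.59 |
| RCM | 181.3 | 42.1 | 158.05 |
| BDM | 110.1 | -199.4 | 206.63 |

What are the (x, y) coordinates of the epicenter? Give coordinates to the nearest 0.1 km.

Circle about each station: (x − 108.0)² + (y − 27.8)² = 84.59²; (x − 181.3)² + (y − 42.1)² = 158.05²; (x − 110.1)² + (y + 199.4)² = 206.63².
Subtracting the BRK equation from the RCM and BDM equations removes the quadratic terms:
146.6 x + 28.6 y = 4380.93
4.2 x − 454.4 y = 3905.04
Solving the 2×2 system: x ≈ 31.5, y ≈ -8.3 km.
Check against BRK (with the unrounded x, y): √((x − 108.0)²+(y − 27.8)²) = 84.59 ≈ 84.59 km. ✓

31.5 km east, -8.3 km north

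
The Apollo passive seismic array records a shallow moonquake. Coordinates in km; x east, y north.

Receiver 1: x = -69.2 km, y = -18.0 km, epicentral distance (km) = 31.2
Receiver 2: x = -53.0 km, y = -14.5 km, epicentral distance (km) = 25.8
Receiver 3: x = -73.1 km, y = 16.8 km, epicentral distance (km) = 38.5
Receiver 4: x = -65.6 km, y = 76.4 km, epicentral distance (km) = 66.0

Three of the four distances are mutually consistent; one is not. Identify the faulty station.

Solve using three stations at a time. Using Receiver 1, Receiver 2, Receiver 4 (subtract circle equations pairwise → linear system) gives (x, y) ≈ (-57.5, 10.9).
Distances from that point to each station vs reported:
  Receiver 1: calculated 31.2 vs reported 31.2 → residual 0.0 km
  Receiver 2: calculated 25.8 vs reported 25.8 → residual 0.0 km
  Receiver 3: calculated 16.7 vs reported 38.5 → residual 21.8 km
  Receiver 4: calculated 66.0 vs reported 66.0 → residual 0.0 km
Receiver 1, Receiver 2, Receiver 4 are mutually consistent (residuals ≈ 0); Receiver 3 is off by 21.8 km.

Receiver 3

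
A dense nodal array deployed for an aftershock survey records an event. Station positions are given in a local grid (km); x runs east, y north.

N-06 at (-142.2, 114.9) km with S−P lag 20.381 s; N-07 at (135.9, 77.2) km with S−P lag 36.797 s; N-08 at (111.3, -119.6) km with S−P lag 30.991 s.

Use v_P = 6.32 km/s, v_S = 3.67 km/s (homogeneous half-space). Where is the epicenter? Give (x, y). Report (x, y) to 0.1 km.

(-154.0, -63.1)

Distance from S−P lag: d = Δt · v_P v_S / (v_P − v_S) = Δt · (6.32·3.67)/(6.32−3.67) ≈ 8.7526·Δt.
So d_N-06 = 178.39, d_N-07 = 322.07, d_N-08 = 271.25 km.
Circle about each station: (x + 142.2)² + (y − 114.9)² = 178.39²; (x − 135.9)² + (y − 77.2)² = 322.07²; (x − 111.3)² + (y + 119.6)² = 271.25².
Subtracting the N-06 equation from the N-07 and N-08 equations removes the quadratic terms:
556.2 x − 75.4 y = -80900.29
507.0 x − 469.0 y = -48484.57
Solving the 2×2 system: x ≈ -154.0, y ≈ -63.1 km.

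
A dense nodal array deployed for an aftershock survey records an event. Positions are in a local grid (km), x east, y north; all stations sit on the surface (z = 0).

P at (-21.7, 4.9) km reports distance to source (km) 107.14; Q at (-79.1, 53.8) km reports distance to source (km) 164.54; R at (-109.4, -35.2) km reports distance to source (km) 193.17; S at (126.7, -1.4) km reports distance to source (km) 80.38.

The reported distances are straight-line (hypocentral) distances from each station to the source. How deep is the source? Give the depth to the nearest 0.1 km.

55.4 km

Each station gives a sphere (x−x_i)² + (y−y_i)² + z² = d_i² (stations at z=0).
Subtracting the P sphere from Q and R: z² cancels, leaving linear equations in x and y:
-114.8 x + 97.8 y = -6938.08
-175.4 x − 80.2 y = -13123.17
Solving: x ≈ 69.795, y ≈ 10.986 km (keep extra digits for the depth step; rounded: 69.8, 11.0).
Then from the P sphere: z² = 107.14² − (x + 21.7)² − (y − 4.9)² with x = 69.795, y = 10.986, so z ≈ 55.413 ≈ 55.4 km.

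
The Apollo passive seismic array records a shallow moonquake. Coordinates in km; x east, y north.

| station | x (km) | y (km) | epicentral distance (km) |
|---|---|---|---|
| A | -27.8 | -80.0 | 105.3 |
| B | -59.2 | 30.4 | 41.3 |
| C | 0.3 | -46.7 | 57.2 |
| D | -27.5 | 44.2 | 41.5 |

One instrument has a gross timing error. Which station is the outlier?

Solve using three stations at a time. Using B, C, D (subtract circle equations pairwise → linear system) gives (x, y) ≈ (-28.5, 2.7).
Distances from that point to each station vs reported:
  A: calculated 82.7 vs reported 105.3 → residual 22.6 km
  B: calculated 41.3 vs reported 41.3 → residual 0.0 km
  C: calculated 57.2 vs reported 57.2 → residual 0.0 km
  D: calculated 41.5 vs reported 41.5 → residual 0.0 km
B, C, D are mutually consistent (residuals ≈ 0); A is off by 22.6 km.

A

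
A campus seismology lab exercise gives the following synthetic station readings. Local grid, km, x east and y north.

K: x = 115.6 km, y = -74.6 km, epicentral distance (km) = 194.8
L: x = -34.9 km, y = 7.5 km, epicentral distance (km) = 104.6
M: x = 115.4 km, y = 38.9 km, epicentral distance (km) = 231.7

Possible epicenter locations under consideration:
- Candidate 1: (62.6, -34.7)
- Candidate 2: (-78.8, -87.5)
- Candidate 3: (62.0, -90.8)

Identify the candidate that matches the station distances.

Candidate 2

For each candidate, compare |candidate − station| to the reported distance:
Candidate 1: residuals K 128.5, L 1.6, M 141.1 → max 141.1 km
Candidate 2: residuals K 0.0, L 0.1, M 0.0 → max 0.1 km
Candidate 3: residuals K 138.8, L 33.4, M 91.4 → max 138.8 km
Only Candidate 2 has all residuals ≈ 0.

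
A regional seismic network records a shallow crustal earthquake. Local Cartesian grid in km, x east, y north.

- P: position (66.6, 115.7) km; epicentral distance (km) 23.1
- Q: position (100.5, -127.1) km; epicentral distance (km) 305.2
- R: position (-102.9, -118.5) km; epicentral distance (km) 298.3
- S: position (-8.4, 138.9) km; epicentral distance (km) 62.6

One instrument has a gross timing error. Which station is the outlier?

Solve using three stations at a time. Using P, R, S (subtract circle equations pairwise → linear system) gives (x, y) ≈ (54.1, 135.1).
Distances from that point to each station vs reported:
  P: calculated 23.1 vs reported 23.1 → residual 0.0 km
  Q: calculated 266.3 vs reported 305.2 → residual 38.9 km
  R: calculated 298.3 vs reported 298.3 → residual 0.0 km
  S: calculated 62.6 vs reported 62.6 → residual 0.0 km
P, R, S are mutually consistent (residuals ≈ 0); Q is off by 38.9 km.

Q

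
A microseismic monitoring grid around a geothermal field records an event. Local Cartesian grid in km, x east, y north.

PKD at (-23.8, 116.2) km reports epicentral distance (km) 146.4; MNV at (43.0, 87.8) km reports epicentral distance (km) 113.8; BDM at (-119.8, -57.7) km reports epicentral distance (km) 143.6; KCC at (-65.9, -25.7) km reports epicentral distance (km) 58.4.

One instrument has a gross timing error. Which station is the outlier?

KCC

Solve using three stations at a time. Using PKD, MNV, BDM (subtract circle equations pairwise → linear system) gives (x, y) ≈ (19.7, -23.6).
Distances from that point to each station vs reported:
  PKD: calculated 146.4 vs reported 146.4 → residual 0.0 km
  MNV: calculated 113.8 vs reported 113.8 → residual 0.0 km
  BDM: calculated 143.6 vs reported 143.6 → residual 0.0 km
  KCC: calculated 85.6 vs reported 58.4 → residual 27.2 km
PKD, MNV, BDM are mutually consistent (residuals ≈ 0); KCC is off by 27.2 km.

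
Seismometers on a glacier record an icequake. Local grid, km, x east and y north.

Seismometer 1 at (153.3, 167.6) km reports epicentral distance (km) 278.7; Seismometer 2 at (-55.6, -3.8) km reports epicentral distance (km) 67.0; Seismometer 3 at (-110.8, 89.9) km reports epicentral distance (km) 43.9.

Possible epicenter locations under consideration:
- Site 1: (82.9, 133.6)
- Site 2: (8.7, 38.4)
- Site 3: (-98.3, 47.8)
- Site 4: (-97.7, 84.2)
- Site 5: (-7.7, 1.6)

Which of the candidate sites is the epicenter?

Site 3

For each candidate, compare |candidate − station| to the reported distance:
Site 1: residuals Seismometer 1 200.5, Seismometer 2 128.1, Seismometer 3 154.7 → max 200.5 km
Site 2: residuals Seismometer 1 84.8, Seismometer 2 9.9, Seismometer 3 86.2 → max 86.2 km
Site 3: residuals Seismometer 1 0.0, Seismometer 2 0.0, Seismometer 3 0.0 → max 0.0 km
Site 4: residuals Seismometer 1 14.2, Seismometer 2 30.6, Seismometer 3 29.6 → max 30.6 km
Site 5: residuals Seismometer 1 47.4, Seismometer 2 18.8, Seismometer 3 91.8 → max 91.8 km
Only Site 3 has all residuals ≈ 0.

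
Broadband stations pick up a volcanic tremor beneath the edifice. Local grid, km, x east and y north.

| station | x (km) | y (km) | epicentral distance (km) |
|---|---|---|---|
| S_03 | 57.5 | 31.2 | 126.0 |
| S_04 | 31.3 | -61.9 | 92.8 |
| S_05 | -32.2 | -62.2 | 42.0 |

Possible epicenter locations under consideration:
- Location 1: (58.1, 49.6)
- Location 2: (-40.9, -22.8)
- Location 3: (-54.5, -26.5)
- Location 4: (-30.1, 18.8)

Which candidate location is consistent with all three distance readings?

Location 3

For each candidate, compare |candidate − station| to the reported distance:
Location 1: residuals S_03 107.6, S_04 21.9, S_05 101.7 → max 107.6 km
Location 2: residuals S_03 13.8, S_04 10.7, S_05 1.7 → max 13.8 km
Location 3: residuals S_03 0.0, S_04 0.0, S_05 0.1 → max 0.1 km
Location 4: residuals S_03 37.5, S_04 8.6, S_05 39.0 → max 39.0 km
Only Location 3 has all residuals ≈ 0.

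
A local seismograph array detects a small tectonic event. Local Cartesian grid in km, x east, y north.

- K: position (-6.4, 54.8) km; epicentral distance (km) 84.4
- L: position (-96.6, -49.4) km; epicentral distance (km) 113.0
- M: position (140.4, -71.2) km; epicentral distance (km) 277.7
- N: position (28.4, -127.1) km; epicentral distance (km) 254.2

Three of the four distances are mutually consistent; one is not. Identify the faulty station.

L

Solve using three stations at a time. Using K, M, N (subtract circle equations pairwise → linear system) gives (x, y) ≈ (-73.6, 105.7).
Distances from that point to each station vs reported:
  K: calculated 84.3 vs reported 84.4 → residual 0.1 km
  L: calculated 156.8 vs reported 113.0 → residual 43.8 km
  M: calculated 277.7 vs reported 277.7 → residual 0.0 km
  N: calculated 254.2 vs reported 254.2 → residual 0.0 km
K, M, N are mutually consistent (residuals ≈ 0); L is off by 43.8 km.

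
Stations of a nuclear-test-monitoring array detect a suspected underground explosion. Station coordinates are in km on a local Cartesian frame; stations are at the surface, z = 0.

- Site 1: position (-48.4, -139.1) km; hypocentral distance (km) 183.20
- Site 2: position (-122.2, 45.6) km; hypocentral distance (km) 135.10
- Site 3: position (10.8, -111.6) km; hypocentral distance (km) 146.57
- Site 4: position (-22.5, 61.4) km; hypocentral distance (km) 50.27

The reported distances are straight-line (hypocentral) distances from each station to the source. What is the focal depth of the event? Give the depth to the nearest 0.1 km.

Each station gives a sphere (x−x_i)² + (y−y_i)² + z² = d_i² (stations at z=0).
Subtracting the Site 1 sphere from Site 2 and Site 3: z² cancels, leaving linear equations in x and y:
-147.6 x + 369.4 y = 10631.06
118.4 x + 55.0 y = 2959.31
Solving: x ≈ 9.805, y ≈ 32.697 km (keep extra digits for the depth step; rounded: 9.8, 32.7).
Then from the Site 1 sphere: z² = 183.20² − (x + 48.4)² − (y + 139.1)² with x = 9.805, y = 32.697, so z ≈ 25.695 ≈ 25.7 km.

depth ≈ 25.7 km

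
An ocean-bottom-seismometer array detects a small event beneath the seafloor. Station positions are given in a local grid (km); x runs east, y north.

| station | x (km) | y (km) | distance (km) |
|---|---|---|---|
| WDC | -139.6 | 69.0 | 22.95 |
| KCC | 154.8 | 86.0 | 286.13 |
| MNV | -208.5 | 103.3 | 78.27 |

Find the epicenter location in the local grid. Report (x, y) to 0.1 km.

Circle about each station: (x + 139.6)² + (y − 69.0)² = 22.95²; (x − 154.8)² + (y − 86.0)² = 286.13²; (x + 208.5)² + (y − 103.3)² = 78.27².
Subtracting the WDC equation from the KCC and MNV equations removes the quadratic terms:
588.8 x + 34.0 y = -74233.79
-137.8 x + 68.6 y = 24294.49
Solving the 2×2 system: x ≈ -131.3, y ≈ 90.4 km.
Check against WDC (with the unrounded x, y): √((x + 139.6)²+(y − 69.0)²) = 22.96 ≈ 22.95 km. ✓

(-131.3, 90.4)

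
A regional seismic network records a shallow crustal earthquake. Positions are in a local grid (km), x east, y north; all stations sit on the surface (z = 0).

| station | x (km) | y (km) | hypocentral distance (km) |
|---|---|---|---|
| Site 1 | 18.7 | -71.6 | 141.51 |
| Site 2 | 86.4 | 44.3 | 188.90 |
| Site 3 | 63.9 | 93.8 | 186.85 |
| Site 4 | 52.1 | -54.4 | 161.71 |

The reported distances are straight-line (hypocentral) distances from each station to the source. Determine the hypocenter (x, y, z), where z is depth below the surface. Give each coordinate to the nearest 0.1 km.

(-89.7, 1.9, 53.6)

Each station gives a sphere (x−x_i)² + (y−y_i)² + z² = d_i² (stations at z=0).
Subtracting the Site 1 sphere from Site 2 and Site 3: z² cancels, leaving linear equations in x and y:
135.4 x + 231.8 y = -11706.93
90.4 x + 330.8 y = -7482.44
Solving: x ≈ -89.707, y ≈ 1.896 km (keep extra digits for the depth step; rounded: -89.7, 1.9).
Then from the Site 1 sphere: z² = 141.51² − (x − 18.7)² − (y + 71.6)² with x = -89.707, y = 1.896, so z ≈ 53.585 ≈ 53.6 km.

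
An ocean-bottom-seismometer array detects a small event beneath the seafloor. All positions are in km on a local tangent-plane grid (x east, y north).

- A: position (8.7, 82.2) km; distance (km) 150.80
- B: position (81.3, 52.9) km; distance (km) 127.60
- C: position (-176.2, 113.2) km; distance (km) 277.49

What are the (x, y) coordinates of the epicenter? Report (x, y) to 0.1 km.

(35.5, -66.2)

Circle about each station: (x − 8.7)² + (y − 82.2)² = 150.80²; (x − 81.3)² + (y − 52.9)² = 127.60²; (x + 176.2)² + (y − 113.2)² = 277.49².
Subtracting the A equation from the B and C equations removes the quadratic terms:
145.2 x − 58.6 y = 9034.45
-369.8 x + 62.0 y = -17231.91
Solving the 2×2 system: x ≈ 35.5, y ≈ -66.2 km.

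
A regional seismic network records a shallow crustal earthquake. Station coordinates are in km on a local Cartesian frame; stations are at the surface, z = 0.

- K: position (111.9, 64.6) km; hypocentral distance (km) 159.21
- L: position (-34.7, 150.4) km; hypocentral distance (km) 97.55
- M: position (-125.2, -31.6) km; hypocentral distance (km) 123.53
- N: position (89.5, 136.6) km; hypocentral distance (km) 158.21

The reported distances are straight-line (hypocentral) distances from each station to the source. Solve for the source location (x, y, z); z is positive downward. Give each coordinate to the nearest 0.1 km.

Each station gives a sphere (x−x_i)² + (y−y_i)² + z² = d_i² (stations at z=0).
Subtracting the K sphere from L and M: z² cancels, leaving linear equations in x and y:
-293.2 x + 171.6 y = 22961.30
-474.2 x − 192.4 y = 10066.99
Solving: x ≈ -44.600, y ≈ 57.602 km (keep extra digits for the depth step; rounded: -44.6, 57.6).
Then from the K sphere: z² = 159.21² − (x − 111.9)² − (y − 64.6)² with x = -44.600, y = 57.602, so z ≈ 28.401 ≈ 28.4 km.

(-44.6, 57.6, 28.4)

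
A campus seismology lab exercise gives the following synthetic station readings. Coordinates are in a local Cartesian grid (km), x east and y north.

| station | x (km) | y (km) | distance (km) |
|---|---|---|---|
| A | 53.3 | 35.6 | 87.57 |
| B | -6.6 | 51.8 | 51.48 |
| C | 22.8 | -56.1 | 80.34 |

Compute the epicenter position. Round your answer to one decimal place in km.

x ≈ -28.9 km, y ≈ 5.4 km

Circle about each station: (x − 53.3)² + (y − 35.6)² = 87.57²; (x + 6.6)² + (y − 51.8)² = 51.48²; (x − 22.8)² + (y + 56.1)² = 80.34².
Subtracting the A equation from the B and C equations removes the quadratic terms:
-119.8 x + 32.4 y = 3636.86
-61.0 x − 183.4 y = 772.79
Solving the 2×2 system: x ≈ -28.9, y ≈ 5.4 km.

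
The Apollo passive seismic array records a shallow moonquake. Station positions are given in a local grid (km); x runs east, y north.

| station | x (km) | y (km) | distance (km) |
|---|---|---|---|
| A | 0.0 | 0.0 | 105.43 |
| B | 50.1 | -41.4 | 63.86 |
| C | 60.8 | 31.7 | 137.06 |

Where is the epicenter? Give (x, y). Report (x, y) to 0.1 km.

28.5 km east, -101.5 km north

Circle about each station: x² + y² = 105.43²; (x − 50.1)² + (y + 41.4)² = 63.86²; (x − 60.8)² + (y − 31.7)² = 137.06².
Subtracting the A equation from the B and C equations removes the quadratic terms:
100.2 x − 82.8 y = 11261.36
121.6 x + 63.4 y = -2968.43
Solving the 2×2 system: x ≈ 28.5, y ≈ -101.5 km.
Check against A (with the unrounded x, y): √(x²+y²) = 105.43 ≈ 105.43 km. ✓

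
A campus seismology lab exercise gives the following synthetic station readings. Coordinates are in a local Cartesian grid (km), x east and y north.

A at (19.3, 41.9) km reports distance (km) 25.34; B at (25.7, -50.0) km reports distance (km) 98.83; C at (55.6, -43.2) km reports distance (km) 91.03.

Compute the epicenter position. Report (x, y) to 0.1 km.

(44.1, 47.1)

Circle about each station: (x − 19.3)² + (y − 41.9)² = 25.34²; (x − 25.7)² + (y + 50.0)² = 98.83²; (x − 55.6)² + (y + 43.2)² = 91.03².
Subtracting the A equation from the B and C equations removes the quadratic terms:
12.8 x − 183.8 y = -8092.86
72.6 x − 170.2 y = -4814.85
Solving the 2×2 system: x ≈ 44.1, y ≈ 47.1 km.
Check against A (with the unrounded x, y): √((x − 19.3)²+(y − 41.9)²) = 25.34 ≈ 25.34 km. ✓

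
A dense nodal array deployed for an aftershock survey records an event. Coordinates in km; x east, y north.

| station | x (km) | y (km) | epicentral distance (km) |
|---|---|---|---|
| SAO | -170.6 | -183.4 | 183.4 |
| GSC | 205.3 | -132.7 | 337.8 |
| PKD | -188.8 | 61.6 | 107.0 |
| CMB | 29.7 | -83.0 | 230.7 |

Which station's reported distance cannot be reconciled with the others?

Solve using three stations at a time. Using SAO, GSC, PKD (subtract circle equations pairwise → linear system) gives (x, y) ≈ (-109.6, -10.4).
Distances from that point to each station vs reported:
  SAO: calculated 183.4 vs reported 183.4 → residual 0.0 km
  GSC: calculated 337.8 vs reported 337.8 → residual 0.0 km
  PKD: calculated 107.0 vs reported 107.0 → residual 0.0 km
  CMB: calculated 157.1 vs reported 230.7 → residual 73.6 km
SAO, GSC, PKD are mutually consistent (residuals ≈ 0); CMB is off by 73.6 km.

CMB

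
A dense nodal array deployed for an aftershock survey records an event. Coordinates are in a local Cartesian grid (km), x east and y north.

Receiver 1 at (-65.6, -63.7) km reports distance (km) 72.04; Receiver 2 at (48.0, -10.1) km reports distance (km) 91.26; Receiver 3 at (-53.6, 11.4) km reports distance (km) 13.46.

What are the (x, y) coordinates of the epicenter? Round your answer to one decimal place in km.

Circle about each station: (x + 65.6)² + (y + 63.7)² = 72.04²; (x − 48.0)² + (y + 10.1)² = 91.26²; (x + 53.6)² + (y − 11.4)² = 13.46².
Subtracting pairs of circle equations eliminates x²+y² and gives linear equations (the radical axes):
227.2 x + 107.2 y = -9093.67
24.0 x + 150.2 y = -349.54
Solving the 2×2 system: x ≈ -42.1, y ≈ 4.4 km.

-42.1 km east, 4.4 km north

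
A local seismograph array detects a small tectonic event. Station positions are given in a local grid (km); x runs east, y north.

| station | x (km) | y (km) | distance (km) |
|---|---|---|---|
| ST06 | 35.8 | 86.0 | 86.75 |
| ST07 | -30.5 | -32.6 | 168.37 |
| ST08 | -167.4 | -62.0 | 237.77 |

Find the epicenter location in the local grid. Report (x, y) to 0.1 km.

-35.3 km east, 135.7 km north

Circle about each station: (x − 35.8)² + (y − 86.0)² = 86.75²; (x + 30.5)² + (y + 32.6)² = 168.37²; (x + 167.4)² + (y + 62.0)² = 237.77².
Subtracting pairs of circle equations eliminates x²+y² and gives linear equations (the radical axes):
-132.6 x − 237.2 y = -27507.52
-406.4 x − 296.0 y = -25819.89
Solving the 2×2 system: x ≈ -35.3, y ≈ 135.7 km.
Check against ST06 (with the unrounded x, y): √((x − 35.8)²+(y − 86.0)²) = 86.76 ≈ 86.75 km. ✓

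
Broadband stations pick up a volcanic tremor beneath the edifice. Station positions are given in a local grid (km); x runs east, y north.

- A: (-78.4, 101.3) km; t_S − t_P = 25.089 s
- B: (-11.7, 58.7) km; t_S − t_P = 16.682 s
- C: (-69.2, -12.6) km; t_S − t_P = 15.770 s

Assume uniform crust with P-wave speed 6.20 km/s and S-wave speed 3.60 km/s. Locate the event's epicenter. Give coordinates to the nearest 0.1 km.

Distance from S−P lag: d = Δt · v_P v_S / (v_P − v_S) = Δt · (6.20·3.60)/(6.20−3.60) ≈ 8.5846·Δt.
So d_A = 215.38, d_B = 143.21, d_C = 135.38 km.
Circle about each station: (x + 78.4)² + (y − 101.3)² = 215.38²; (x + 11.7)² + (y − 58.7)² = 143.21²; (x + 69.2)² + (y + 12.6)² = 135.38².
Subtracting the A equation from the B and C equations removes the quadratic terms:
133.4 x − 85.2 y = 13053.77
18.4 x − 227.8 y = 16599.95
Solving the 2×2 system: x ≈ 54.1, y ≈ -68.5 km.

x ≈ 54.1 km, y ≈ -68.5 km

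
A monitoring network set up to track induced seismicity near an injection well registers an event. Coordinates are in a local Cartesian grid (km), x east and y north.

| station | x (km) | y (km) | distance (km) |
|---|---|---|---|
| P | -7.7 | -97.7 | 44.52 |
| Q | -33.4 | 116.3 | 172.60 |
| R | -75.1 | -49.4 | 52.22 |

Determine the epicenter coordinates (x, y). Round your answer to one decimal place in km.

Circle about each station: (x + 7.7)² + (y + 97.7)² = 44.52²; (x + 33.4)² + (y − 116.3)² = 172.60²; (x + 75.1)² + (y + 49.4)² = 52.22².
Subtracting the P equation from the Q and R equations removes the quadratic terms:
-51.4 x + 428.0 y = -22772.06
-134.8 x + 96.6 y = -2269.11
Solving the 2×2 system: x ≈ -23.3, y ≈ -56.0 km.

-23.3 km east, -56.0 km north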